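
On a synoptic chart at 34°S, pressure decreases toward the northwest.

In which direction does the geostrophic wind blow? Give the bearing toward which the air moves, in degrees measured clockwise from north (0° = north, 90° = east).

225°

The pressure-gradient force points toward the northwest (bearing 315°).
Geostrophic balance: in the Southern Hemisphere the Coriolis force deflects motion to the left, so the geostrophic wind blows 90° to the left of the pressure-gradient force (low pressure on the right).
Rotating 315° by 90° counterclockwise gives 225° — the wind blows toward the southwest.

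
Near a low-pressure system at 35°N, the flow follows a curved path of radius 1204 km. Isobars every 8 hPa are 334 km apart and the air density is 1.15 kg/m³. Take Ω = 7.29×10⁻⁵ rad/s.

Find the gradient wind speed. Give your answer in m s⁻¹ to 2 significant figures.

21 m s⁻¹

Coriolis parameter at 35°N:
f = 2Ω sin φ = 2 × 7.29×10⁻⁵ × sin 35° = 8.36×10⁻⁵ s⁻¹
Pressure gradient: |∂P/∂n| = 800 Pa / 334000 m = 2.40×10⁻³ Pa/m
Geostrophic speed: V_g = |∂P/∂n|/(fρ) = 2.40×10⁻³/(8.36×10⁻⁵ × 1.15) = 24.9 m/s
Around a low, centrifugal force acts outward with Coriolis, so pressure-gradient force balances both:
(1/ρ)|∂P/∂n| = fV + V²/R  →  V² + fR·V − fR·V_g = 0
With fR = 8.36×10⁻⁵ × 1204×10³ m = 101 m/s:
V = [−fR + √((fR)² + 4 fR V_g)]/2 = [−101 + √(101² + 4×101×24.9)]/2 = 20.7 m/s
Subgeostrophic (V < V_g = 24.9 m/s), as expected around a low.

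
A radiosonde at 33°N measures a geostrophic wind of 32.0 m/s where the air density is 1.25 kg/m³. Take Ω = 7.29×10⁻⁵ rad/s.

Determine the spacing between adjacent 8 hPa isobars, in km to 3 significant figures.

252 km

Coriolis parameter at 33°N:
f = 2Ω sin φ = 2 × 7.29×10⁻⁵ × sin 33° = 7.94×10⁻⁵ s⁻¹
Geostrophic balance rearranged: |∂P/∂n| = f ρ V_g
|∂P/∂n| = 7.94×10⁻⁵ × 1.25 × 32.0 = 3.18×10⁻³ Pa/m
Isobar spacing: Δn = ΔP/|∂P/∂n| = 800 Pa / 3.18×10⁻³ Pa/m = 251863 m ≈ 252 km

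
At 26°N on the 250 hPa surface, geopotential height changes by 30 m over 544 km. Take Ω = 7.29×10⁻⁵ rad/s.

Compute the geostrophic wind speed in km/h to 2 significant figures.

Coriolis parameter at 26°N:
f = 2Ω sin φ = 2 × 7.29×10⁻⁵ × sin 26° = 6.39×10⁻⁵ s⁻¹
Height gradient: |∂Z/∂n| = 30 m / 544000 m = 5.51×10⁻⁵
On a pressure surface, geostrophic balance gives V_g = (g/f)|∂Z/∂n|:
V_g = 9.81 × 5.51×10⁻⁵ / 6.39×10⁻⁵ = 8.46 m/s
Converting: 8.46 m/s × 3.6 = 30 km/h

30 km/h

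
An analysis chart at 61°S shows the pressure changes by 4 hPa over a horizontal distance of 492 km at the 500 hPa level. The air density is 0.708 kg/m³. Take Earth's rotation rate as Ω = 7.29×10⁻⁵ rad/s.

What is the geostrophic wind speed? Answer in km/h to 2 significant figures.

32 km/h

Coriolis parameter at 61°S:
f = 2Ω sin φ = 2 × 7.29×10⁻⁵ × sin 61° = 1.28×10⁻⁴ s⁻¹
Pressure gradient: |∂P/∂n| = 400 Pa / 492000 m = 8.13×10⁻⁴ Pa/m
Geostrophic balance (pressure-gradient force = Coriolis force):
V_g = (1/(fρ)) |∂P/∂n| = 8.13×10⁻⁴ / (1.28×10⁻⁴ × 0.708) = 9.01 m/s
Converting: 9.01 m/s × 3.6 = 32 km/h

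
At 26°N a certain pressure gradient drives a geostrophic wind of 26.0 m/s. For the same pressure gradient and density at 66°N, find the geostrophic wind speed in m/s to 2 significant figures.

12 m/s

With the same pressure gradient and density, V_g ∝ 1/f ∝ 1/sin φ.
V₂ = V₁ · sin φ₁ / sin φ₂ = 26.0 × sin 26° / sin 66°
V₂ = 26.0 × 0.4384/0.9135 = 12 m/s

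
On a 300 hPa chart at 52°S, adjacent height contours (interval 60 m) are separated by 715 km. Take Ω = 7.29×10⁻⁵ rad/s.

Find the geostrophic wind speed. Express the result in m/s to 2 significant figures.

Coriolis parameter at 52°S:
f = 2Ω sin φ = 2 × 7.29×10⁻⁵ × sin 52° = 1.15×10⁻⁴ s⁻¹
Height gradient: |∂Z/∂n| = 60 m / 715000 m = 8.39×10⁻⁵
On a pressure surface, geostrophic balance gives V_g = (g/f)|∂Z/∂n|:
V_g = 9.81 × 8.39×10⁻⁵ / 1.15×10⁻⁴ = 7.17 m/s

7.2 m/s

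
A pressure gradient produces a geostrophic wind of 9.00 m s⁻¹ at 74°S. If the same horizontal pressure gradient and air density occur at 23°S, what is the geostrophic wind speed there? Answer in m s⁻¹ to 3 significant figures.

22.1 m s⁻¹

With the same pressure gradient and density, V_g ∝ 1/f ∝ 1/sin φ.
V₂ = V₁ · sin φ₁ / sin φ₂ = 9.00 × sin 74° / sin 23°
V₂ = 9.00 × 0.9613/0.3907 = 22.1 m s⁻¹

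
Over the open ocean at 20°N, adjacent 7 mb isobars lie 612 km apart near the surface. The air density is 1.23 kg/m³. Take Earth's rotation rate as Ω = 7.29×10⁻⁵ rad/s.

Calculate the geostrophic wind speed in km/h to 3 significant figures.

Coriolis parameter at 20°N:
f = 2Ω sin φ = 2 × 7.29×10⁻⁵ × sin 20° = 4.99×10⁻⁵ s⁻¹
Pressure gradient: |∂P/∂n| = 700 Pa / 612000 m = 1.14×10⁻³ Pa/m
Geostrophic balance (pressure-gradient force = Coriolis force):
V_g = (1/(fρ)) |∂P/∂n| = 1.14×10⁻³ / (4.99×10⁻⁵ × 1.23) = 18.6 m/s
Converting: 18.6 m/s × 3.6 = 67.1 km/h

67.1 km/h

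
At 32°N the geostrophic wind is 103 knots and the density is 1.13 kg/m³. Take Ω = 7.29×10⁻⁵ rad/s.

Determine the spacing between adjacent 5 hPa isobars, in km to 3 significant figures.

Coriolis parameter at 32°N:
f = 2Ω sin φ = 2 × 7.29×10⁻⁵ × sin 32° = 7.73×10⁻⁵ s⁻¹
Wind speed in SI: 103 knots = 53.0 m/s
Geostrophic balance rearranged: |∂P/∂n| = f ρ V_g
|∂P/∂n| = 7.73×10⁻⁵ × 1.13 × 53.0 = 4.63×10⁻³ Pa/m
Isobar spacing: Δn = ΔP/|∂P/∂n| = 500 Pa / 4.63×10⁻³ Pa/m = 108081 m ≈ 108 km

108 km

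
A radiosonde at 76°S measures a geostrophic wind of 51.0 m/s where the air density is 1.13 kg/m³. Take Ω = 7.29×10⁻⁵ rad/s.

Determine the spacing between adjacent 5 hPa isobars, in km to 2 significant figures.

61 km

Coriolis parameter at 76°S:
f = 2Ω sin φ = 2 × 7.29×10⁻⁵ × sin 76° = 1.41×10⁻⁴ s⁻¹
Geostrophic balance rearranged: |∂P/∂n| = f ρ V_g
|∂P/∂n| = 1.41×10⁻⁴ × 1.13 × 51.0 = 8.15×10⁻³ Pa/m
Isobar spacing: Δn = ΔP/|∂P/∂n| = 500 Pa / 8.15×10⁻³ Pa/m = 61328 m ≈ 61 km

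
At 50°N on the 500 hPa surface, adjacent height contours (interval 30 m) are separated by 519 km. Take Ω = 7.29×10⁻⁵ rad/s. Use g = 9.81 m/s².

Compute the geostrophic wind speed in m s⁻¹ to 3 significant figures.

5.08 m s⁻¹

Coriolis parameter at 50°N:
f = 2Ω sin φ = 2 × 7.29×10⁻⁵ × sin 50° = 1.12×10⁻⁴ s⁻¹
Height gradient: |∂Z/∂n| = 30 m / 519000 m = 5.78×10⁻⁵
On a pressure surface, geostrophic balance gives V_g = (g/f)|∂Z/∂n|:
V_g = 9.81 × 5.78×10⁻⁵ / 1.12×10⁻⁴ = 5.08 m/s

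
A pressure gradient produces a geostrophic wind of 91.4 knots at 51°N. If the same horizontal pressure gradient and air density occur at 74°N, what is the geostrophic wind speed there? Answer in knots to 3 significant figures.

With the same pressure gradient and density, V_g ∝ 1/f ∝ 1/sin φ.
V₂ = V₁ · sin φ₁ / sin φ₂ = 91.4 × sin 51° / sin 74°
V₂ = 91.4 × 0.7771/0.9613 = 73.9 knots

73.9 knots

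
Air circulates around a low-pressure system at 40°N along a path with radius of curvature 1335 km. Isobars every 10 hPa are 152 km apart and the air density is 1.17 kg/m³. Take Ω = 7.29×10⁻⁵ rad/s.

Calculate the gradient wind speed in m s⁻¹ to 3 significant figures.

Coriolis parameter at 40°N:
f = 2Ω sin φ = 2 × 7.29×10⁻⁵ × sin 40° = 9.37×10⁻⁵ s⁻¹
Pressure gradient: |∂P/∂n| = 1000 Pa / 152000 m = 6.58×10⁻³ Pa/m
Geostrophic speed: V_g = |∂P/∂n|/(fρ) = 6.58×10⁻³/(9.37×10⁻⁵ × 1.17) = 60.0 m/s
Around a low, centrifugal force acts outward with Coriolis, so pressure-gradient force balances both:
(1/ρ)|∂P/∂n| = fV + V²/R  →  V² + fR·V − fR·V_g = 0
With fR = 9.37×10⁻⁵ × 1335×10³ m = 125 m/s:
V = [−fR + √((fR)² + 4 fR V_g)]/2 = [−125 + √(125² + 4×125×60)]/2 = 44.3 m/s
Subgeostrophic (V < V_g = 60 m/s), as expected around a low.

44.3 m s⁻¹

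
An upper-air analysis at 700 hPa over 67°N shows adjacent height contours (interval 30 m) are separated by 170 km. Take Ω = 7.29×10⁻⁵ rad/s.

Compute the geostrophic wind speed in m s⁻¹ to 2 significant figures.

Coriolis parameter at 67°N:
f = 2Ω sin φ = 2 × 7.29×10⁻⁵ × sin 67° = 1.34×10⁻⁴ s⁻¹
Height gradient: |∂Z/∂n| = 30 m / 170000 m = 1.76×10⁻⁴
On a pressure surface, geostrophic balance gives V_g = (g/f)|∂Z/∂n|:
V_g = 9.81 × 1.76×10⁻⁴ / 1.34×10⁻⁴ = 12.9 m/s

13 m s⁻¹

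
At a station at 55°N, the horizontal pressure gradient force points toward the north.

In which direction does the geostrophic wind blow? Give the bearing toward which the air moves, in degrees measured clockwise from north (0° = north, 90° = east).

090°

The pressure-gradient force points toward the north (bearing 000°).
Geostrophic balance: in the Northern Hemisphere the Coriolis force deflects motion to the right, so the geostrophic wind blows 90° to the right of the pressure-gradient force (low pressure on the left).
Rotating 000° by 90° clockwise gives 090° — the wind blows toward the east.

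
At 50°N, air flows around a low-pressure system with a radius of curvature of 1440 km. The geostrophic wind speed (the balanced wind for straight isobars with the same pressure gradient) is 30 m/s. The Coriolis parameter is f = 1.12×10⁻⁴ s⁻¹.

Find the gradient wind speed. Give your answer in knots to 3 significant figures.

Around a low, centrifugal force acts outward with Coriolis, so pressure-gradient force balances both:
(1/ρ)|∂P/∂n| = fV + V²/R  →  V² + fR·V − fR·V_g = 0
With fR = 1.12×10⁻⁴ × 1440×10³ m = 161 m/s:
V = [−fR + √((fR)² + 4 fR V_g)]/2 = [−161 + √(161² + 4×161×30)]/2 = 25.9 m/s
Subgeostrophic (V < V_g = 30 m/s), as expected around a low.
Converting: 25.9 m/s × 1.944 = 50.3 knots

50.3 knots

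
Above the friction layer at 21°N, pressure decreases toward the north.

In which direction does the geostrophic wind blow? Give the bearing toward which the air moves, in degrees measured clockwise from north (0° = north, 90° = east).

The pressure-gradient force points toward the north (bearing 000°).
Geostrophic balance: in the Northern Hemisphere the Coriolis force deflects motion to the right, so the geostrophic wind blows 90° to the right of the pressure-gradient force (low pressure on the left).
Rotating 000° by 90° clockwise gives 090° — the wind blows toward the east.

090°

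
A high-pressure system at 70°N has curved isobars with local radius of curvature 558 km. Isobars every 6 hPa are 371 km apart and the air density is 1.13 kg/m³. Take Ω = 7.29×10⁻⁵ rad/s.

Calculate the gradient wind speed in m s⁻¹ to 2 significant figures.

12 m s⁻¹

Coriolis parameter at 70°N:
f = 2Ω sin φ = 2 × 7.29×10⁻⁵ × sin 70° = 1.37×10⁻⁴ s⁻¹
Pressure gradient: |∂P/∂n| = 600 Pa / 371000 m = 1.62×10⁻³ Pa/m
Geostrophic speed: V_g = |∂P/∂n|/(fρ) = 1.62×10⁻³/(1.37×10⁻⁴ × 1.13) = 10.4 m/s
Around a high, pressure-gradient force acts outward with centrifugal, so Coriolis balances both:
fV = (1/ρ)|∂P/∂n| + V²/R  →  V² − fR·V + fR·V_g = 0
With fR = 1.37×10⁻⁴ × 558×10³ m = 76.5 m/s:
V = [fR − √((fR)² − 4 fR V_g)]/2 = [76.5 − √(76.5² − 4×76.5×10.4)]/2 = 12.5 m/s
Supergeostrophic (V > V_g = 10.4 m/s), as expected around a high.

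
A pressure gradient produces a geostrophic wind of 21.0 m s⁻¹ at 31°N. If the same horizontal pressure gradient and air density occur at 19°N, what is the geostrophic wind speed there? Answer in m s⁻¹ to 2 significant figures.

With the same pressure gradient and density, V_g ∝ 1/f ∝ 1/sin φ.
V₂ = V₁ · sin φ₁ / sin φ₂ = 21.0 × sin 31° / sin 19°
V₂ = 21.0 × 0.5150/0.3256 = 33 m s⁻¹

33 m s⁻¹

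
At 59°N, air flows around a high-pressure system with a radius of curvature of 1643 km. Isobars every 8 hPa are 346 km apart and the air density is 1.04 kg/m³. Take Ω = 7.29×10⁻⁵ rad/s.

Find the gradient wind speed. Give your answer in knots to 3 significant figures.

Coriolis parameter at 59°N:
f = 2Ω sin φ = 2 × 7.29×10⁻⁵ × sin 59° = 1.25×10⁻⁴ s⁻¹
Pressure gradient: |∂P/∂n| = 800 Pa / 346000 m = 2.31×10⁻³ Pa/m
Geostrophic speed: V_g = |∂P/∂n|/(fρ) = 2.31×10⁻³/(1.25×10⁻⁴ × 1.04) = 17.8 m/s
Around a high, pressure-gradient force acts outward with centrifugal, so Coriolis balances both:
fV = (1/ρ)|∂P/∂n| + V²/R  →  V² − fR·V + fR·V_g = 0
With fR = 1.25×10⁻⁴ × 1643×10³ m = 205 m/s:
V = [fR − √((fR)² − 4 fR V_g)]/2 = [205 − √(205² − 4×205×17.8)]/2 = 19.7 m/s
Supergeostrophic (V > V_g = 17.8 m/s), as expected around a high.
Converting: 19.7 m/s × 1.944 = 38.2 knots

38.2 knots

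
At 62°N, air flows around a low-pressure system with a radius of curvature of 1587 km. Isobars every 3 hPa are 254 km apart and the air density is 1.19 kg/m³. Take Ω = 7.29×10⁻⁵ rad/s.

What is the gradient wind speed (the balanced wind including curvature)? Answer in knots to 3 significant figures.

14.5 knots

Coriolis parameter at 62°N:
f = 2Ω sin φ = 2 × 7.29×10⁻⁵ × sin 62° = 1.29×10⁻⁴ s⁻¹
Pressure gradient: |∂P/∂n| = 300 Pa / 254000 m = 1.18×10⁻³ Pa/m
Geostrophic speed: V_g = |∂P/∂n|/(fρ) = 1.18×10⁻³/(1.29×10⁻⁴ × 1.19) = 7.71 m/s
Around a low, centrifugal force acts outward with Coriolis, so pressure-gradient force balances both:
(1/ρ)|∂P/∂n| = fV + V²/R  →  V² + fR·V − fR·V_g = 0
With fR = 1.29×10⁻⁴ × 1587×10³ m = 204 m/s:
V = [−fR + √((fR)² + 4 fR V_g)]/2 = [−204 + √(204² + 4×204×7.71)]/2 = 7.44 m/s
Subgeostrophic (V < V_g = 7.71 m/s), as expected around a low.
Converting: 7.44 m/s × 1.944 = 14.5 knots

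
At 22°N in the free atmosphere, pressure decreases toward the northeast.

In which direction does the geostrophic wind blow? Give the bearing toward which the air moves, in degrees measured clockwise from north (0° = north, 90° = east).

The pressure-gradient force points toward the northeast (bearing 045°).
Geostrophic balance: in the Northern Hemisphere the Coriolis force deflects motion to the right, so the geostrophic wind blows 90° to the right of the pressure-gradient force (low pressure on the left).
Rotating 045° by 90° clockwise gives 135° — the wind blows toward the southeast.

135°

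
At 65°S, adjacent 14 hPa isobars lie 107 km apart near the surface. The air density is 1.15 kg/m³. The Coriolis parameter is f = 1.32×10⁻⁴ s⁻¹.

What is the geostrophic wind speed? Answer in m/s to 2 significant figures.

Pressure gradient: |∂P/∂n| = 1400 Pa / 107000 m = 1.31×10⁻² Pa/m
Geostrophic balance (pressure-gradient force = Coriolis force):
V_g = (1/(fρ)) |∂P/∂n| = 1.31×10⁻² / (1.32×10⁻⁴ × 1.15) = 86.2 m/s

86 m/s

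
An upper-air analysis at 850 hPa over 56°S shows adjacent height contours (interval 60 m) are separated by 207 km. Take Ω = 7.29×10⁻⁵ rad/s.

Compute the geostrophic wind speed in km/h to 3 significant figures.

Coriolis parameter at 56°S:
f = 2Ω sin φ = 2 × 7.29×10⁻⁵ × sin 56° = 1.21×10⁻⁴ s⁻¹
Height gradient: |∂Z/∂n| = 60 m / 207000 m = 2.90×10⁻⁴
On a pressure surface, geostrophic balance gives V_g = (g/f)|∂Z/∂n|:
V_g = 9.81 × 2.90×10⁻⁴ / 1.21×10⁻⁴ = 23.5 m/s
Converting: 23.5 m/s × 3.6 = 84.7 km/h

84.7 km/h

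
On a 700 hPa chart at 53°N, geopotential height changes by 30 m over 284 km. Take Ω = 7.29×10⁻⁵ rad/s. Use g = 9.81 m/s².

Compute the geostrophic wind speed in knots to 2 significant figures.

17 knots

Coriolis parameter at 53°N:
f = 2Ω sin φ = 2 × 7.29×10⁻⁵ × sin 53° = 1.16×10⁻⁴ s⁻¹
Height gradient: |∂Z/∂n| = 30 m / 284000 m = 1.06×10⁻⁴
On a pressure surface, geostrophic balance gives V_g = (g/f)|∂Z/∂n|:
V_g = 9.81 × 1.06×10⁻⁴ / 1.16×10⁻⁴ = 8.90 m/s
Converting: 8.90 m/s × 1.944 = 17 knots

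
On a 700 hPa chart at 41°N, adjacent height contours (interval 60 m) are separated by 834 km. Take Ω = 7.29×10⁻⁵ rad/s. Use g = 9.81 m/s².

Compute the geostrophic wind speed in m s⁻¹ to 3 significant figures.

Coriolis parameter at 41°N:
f = 2Ω sin φ = 2 × 7.29×10⁻⁵ × sin 41° = 9.57×10⁻⁵ s⁻¹
Height gradient: |∂Z/∂n| = 60 m / 834000 m = 7.19×10⁻⁵
On a pressure surface, geostrophic balance gives V_g = (g/f)|∂Z/∂n|:
V_g = 9.81 × 7.19×10⁻⁵ / 9.57×10⁻⁵ = 7.38 m/s

7.38 m s⁻¹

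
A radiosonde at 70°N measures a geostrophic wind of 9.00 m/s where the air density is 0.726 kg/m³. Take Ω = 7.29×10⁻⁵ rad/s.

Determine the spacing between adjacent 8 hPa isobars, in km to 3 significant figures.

894 km

Coriolis parameter at 70°N:
f = 2Ω sin φ = 2 × 7.29×10⁻⁵ × sin 70° = 1.37×10⁻⁴ s⁻¹
Geostrophic balance rearranged: |∂P/∂n| = f ρ V_g
|∂P/∂n| = 1.37×10⁻⁴ × 0.726 × 9.00 = 8.95×10⁻⁴ Pa/m
Isobar spacing: Δn = ΔP/|∂P/∂n| = 800 Pa / 8.95×10⁻⁴ Pa/m = 893650 m ≈ 894 km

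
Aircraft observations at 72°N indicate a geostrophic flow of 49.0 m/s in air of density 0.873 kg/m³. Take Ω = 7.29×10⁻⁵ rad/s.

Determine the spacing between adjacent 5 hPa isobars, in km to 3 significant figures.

Coriolis parameter at 72°N:
f = 2Ω sin φ = 2 × 7.29×10⁻⁵ × sin 72° = 1.39×10⁻⁴ s⁻¹
Geostrophic balance rearranged: |∂P/∂n| = f ρ V_g
|∂P/∂n| = 1.39×10⁻⁴ × 0.873 × 49.0 = 5.93×10⁻³ Pa/m
Isobar spacing: Δn = ΔP/|∂P/∂n| = 500 Pa / 5.93×10⁻³ Pa/m = 84294 m ≈ 84.3 km

84.3 km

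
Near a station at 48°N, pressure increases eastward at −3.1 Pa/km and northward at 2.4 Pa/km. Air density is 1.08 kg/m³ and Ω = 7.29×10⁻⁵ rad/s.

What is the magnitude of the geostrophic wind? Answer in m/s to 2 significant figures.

34 m/s

Coriolis parameter at 48°N:
f = 2Ω sin φ = 2 × 7.29×10⁻⁵ × sin 48° = 1.08×10⁻⁴ s⁻¹
Component geostrophic relations (x east, y north):
u_g = −(1/(fρ)) ∂P/∂y,  v_g = (1/(fρ)) ∂P/∂x
u_g = −(2.4×10⁻³)/(1.08×10⁻⁴ × 1.08) = −20.5 m/s;  v_g = (−3.1×10⁻³)/(1.08×10⁻⁴ × 1.08) = −26.5 m/s
|V_g| = √(u_g² + v_g²) = 33.5 m/s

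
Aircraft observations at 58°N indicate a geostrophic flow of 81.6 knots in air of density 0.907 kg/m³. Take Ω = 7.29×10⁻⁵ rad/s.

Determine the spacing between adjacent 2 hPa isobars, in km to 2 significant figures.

42 km

Coriolis parameter at 58°N:
f = 2Ω sin φ = 2 × 7.29×10⁻⁵ × sin 58° = 1.24×10⁻⁴ s⁻¹
Wind speed in SI: 81.6 knots = 42.0 m/s
Geostrophic balance rearranged: |∂P/∂n| = f ρ V_g
|∂P/∂n| = 1.24×10⁻⁴ × 0.907 × 42.0 = 4.71×10⁻³ Pa/m
Isobar spacing: Δn = ΔP/|∂P/∂n| = 200 Pa / 4.71×10⁻³ Pa/m = 42483 m ≈ 42 km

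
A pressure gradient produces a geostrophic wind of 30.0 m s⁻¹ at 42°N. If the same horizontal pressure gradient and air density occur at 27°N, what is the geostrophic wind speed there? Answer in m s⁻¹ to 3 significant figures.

44.2 m s⁻¹

With the same pressure gradient and density, V_g ∝ 1/f ∝ 1/sin φ.
V₂ = V₁ · sin φ₁ / sin φ₂ = 30.0 × sin 42° / sin 27°
V₂ = 30.0 × 0.6691/0.4540 = 44.2 m s⁻¹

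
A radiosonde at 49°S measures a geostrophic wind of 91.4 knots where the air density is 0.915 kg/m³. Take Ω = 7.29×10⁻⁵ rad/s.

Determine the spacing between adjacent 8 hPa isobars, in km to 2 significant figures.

170 km

Coriolis parameter at 49°S:
f = 2Ω sin φ = 2 × 7.29×10⁻⁵ × sin 49° = 1.10×10⁻⁴ s⁻¹
Wind speed in SI: 91.4 knots = 47.0 m/s
Geostrophic balance rearranged: |∂P/∂n| = f ρ V_g
|∂P/∂n| = 1.10×10⁻⁴ × 0.915 × 47.0 = 4.73×10⁻³ Pa/m
Isobar spacing: Δn = ΔP/|∂P/∂n| = 800 Pa / 4.73×10⁻³ Pa/m = 168985 m ≈ 170 km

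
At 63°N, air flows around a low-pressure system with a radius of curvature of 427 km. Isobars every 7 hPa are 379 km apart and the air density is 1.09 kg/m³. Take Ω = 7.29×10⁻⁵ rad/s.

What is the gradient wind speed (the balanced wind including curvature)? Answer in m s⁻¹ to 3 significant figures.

10.9 m s⁻¹

Coriolis parameter at 63°N:
f = 2Ω sin φ = 2 × 7.29×10⁻⁵ × sin 63° = 1.30×10⁻⁴ s⁻¹
Pressure gradient: |∂P/∂n| = 700 Pa / 379000 m = 1.85×10⁻³ Pa/m
Geostrophic speed: V_g = |∂P/∂n|/(fρ) = 1.85×10⁻³/(1.30×10⁻⁴ × 1.09) = 13.0 m/s
Around a low, centrifugal force acts outward with Coriolis, so pressure-gradient force balances both:
(1/ρ)|∂P/∂n| = fV + V²/R  →  V² + fR·V − fR·V_g = 0
With fR = 1.30×10⁻⁴ × 427×10³ m = 55.5 m/s:
V = [−fR + √((fR)² + 4 fR V_g)]/2 = [−55.5 + √(55.5² + 4×55.5×13)]/2 = 10.9 m/s
Subgeostrophic (V < V_g = 13 m/s), as expected around a low.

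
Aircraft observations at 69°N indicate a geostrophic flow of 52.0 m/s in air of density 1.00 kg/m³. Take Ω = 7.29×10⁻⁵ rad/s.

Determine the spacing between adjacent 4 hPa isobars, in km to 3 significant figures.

56.5 km

Coriolis parameter at 69°N:
f = 2Ω sin φ = 2 × 7.29×10⁻⁵ × sin 69° = 1.36×10⁻⁴ s⁻¹
Geostrophic balance rearranged: |∂P/∂n| = f ρ V_g
|∂P/∂n| = 1.36×10⁻⁴ × 1.00 × 52.0 = 7.08×10⁻³ Pa/m
Isobar spacing: Δn = ΔP/|∂P/∂n| = 400 Pa / 7.08×10⁻³ Pa/m = 56513 m ≈ 56.5 km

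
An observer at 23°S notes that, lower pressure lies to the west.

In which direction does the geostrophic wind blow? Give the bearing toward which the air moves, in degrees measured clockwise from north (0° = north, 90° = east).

180°

The pressure-gradient force points toward the west (bearing 270°).
Geostrophic balance: in the Southern Hemisphere the Coriolis force deflects motion to the left, so the geostrophic wind blows 90° to the left of the pressure-gradient force (low pressure on the right).
Rotating 270° by 90° counterclockwise gives 180° — the wind blows toward the south.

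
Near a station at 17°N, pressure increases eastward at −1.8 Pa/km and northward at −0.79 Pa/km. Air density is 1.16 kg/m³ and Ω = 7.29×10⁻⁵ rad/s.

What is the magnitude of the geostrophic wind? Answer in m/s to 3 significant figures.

Coriolis parameter at 17°N:
f = 2Ω sin φ = 2 × 7.29×10⁻⁵ × sin 17° = 4.26×10⁻⁵ s⁻¹
Component geostrophic relations (x east, y north):
u_g = −(1/(fρ)) ∂P/∂y,  v_g = (1/(fρ)) ∂P/∂x
u_g = −(−0.79×10⁻³)/(4.26×10⁻⁵ × 1.16) = 16.0 m/s;  v_g = (−1.8×10⁻³)/(4.26×10⁻⁵ × 1.16) = −36.4 m/s
|V_g| = √(u_g² + v_g²) = 39.8 m/s

39.8 m/s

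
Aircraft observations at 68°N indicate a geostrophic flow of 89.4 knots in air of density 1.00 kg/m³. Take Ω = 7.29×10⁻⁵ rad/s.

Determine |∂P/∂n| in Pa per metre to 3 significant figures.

Coriolis parameter at 68°N:
f = 2Ω sin φ = 2 × 7.29×10⁻⁵ × sin 68° = 1.35×10⁻⁴ s⁻¹
Wind speed in SI: 89.4 knots = 46.0 m/s
Geostrophic balance rearranged: |∂P/∂n| = f ρ V_g
|∂P/∂n| = 1.35×10⁻⁴ × 1.00 × 46.0 = 6.22×10⁻³ Pa/m

6.22×10⁻³ Pa/m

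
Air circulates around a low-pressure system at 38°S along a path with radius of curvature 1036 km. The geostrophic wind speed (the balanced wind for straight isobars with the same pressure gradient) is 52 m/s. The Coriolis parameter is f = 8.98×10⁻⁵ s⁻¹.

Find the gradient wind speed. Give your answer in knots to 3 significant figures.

Around a low, centrifugal force acts outward with Coriolis, so pressure-gradient force balances both:
(1/ρ)|∂P/∂n| = fV + V²/R  →  V² + fR·V − fR·V_g = 0
With fR = 8.98×10⁻⁵ × 1036×10³ m = 93.0 m/s:
V = [−fR + √((fR)² + 4 fR V_g)]/2 = [−93.0 + √(93.0² + 4×93.0×52)]/2 = 37.2 m/s
Subgeostrophic (V < V_g = 52 m/s), as expected around a low.
Converting: 37.2 m/s × 1.944 = 72.2 knots

72.2 knots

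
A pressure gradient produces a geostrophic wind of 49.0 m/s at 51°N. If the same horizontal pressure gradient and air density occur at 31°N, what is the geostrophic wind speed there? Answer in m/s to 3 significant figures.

With the same pressure gradient and density, V_g ∝ 1/f ∝ 1/sin φ.
V₂ = V₁ · sin φ₁ / sin φ₂ = 49.0 × sin 51° / sin 31°
V₂ = 49.0 × 0.7771/0.5150 = 73.9 m/s

73.9 m/s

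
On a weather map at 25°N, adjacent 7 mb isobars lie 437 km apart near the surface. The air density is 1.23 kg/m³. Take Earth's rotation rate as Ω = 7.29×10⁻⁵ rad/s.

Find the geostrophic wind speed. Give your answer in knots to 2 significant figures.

41 knots

Coriolis parameter at 25°N:
f = 2Ω sin φ = 2 × 7.29×10⁻⁵ × sin 25° = 6.16×10⁻⁵ s⁻¹
Pressure gradient: |∂P/∂n| = 700 Pa / 437000 m = 1.60×10⁻³ Pa/m
Geostrophic balance (pressure-gradient force = Coriolis force):
V_g = (1/(fρ)) |∂P/∂n| = 1.60×10⁻³ / (6.16×10⁻⁵ × 1.23) = 21.1 m/s
Converting: 21.1 m/s × 1.944 = 41 knots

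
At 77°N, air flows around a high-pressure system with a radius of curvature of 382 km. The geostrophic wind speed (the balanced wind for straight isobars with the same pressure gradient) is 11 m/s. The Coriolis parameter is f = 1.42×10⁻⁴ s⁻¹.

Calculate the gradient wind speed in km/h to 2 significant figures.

Around a high, pressure-gradient force acts outward with centrifugal, so Coriolis balances both:
fV = (1/ρ)|∂P/∂n| + V²/R  →  V² − fR·V + fR·V_g = 0
With fR = 1.42×10⁻⁴ × 382×10³ m = 54.2 m/s:
V = [fR − √((fR)² − 4 fR V_g)]/2 = [54.2 − √(54.2² − 4×54.2×11)]/2 = 15.3 m/s
Supergeostrophic (V > V_g = 11 m/s), as expected around a high.
Converting: 15.3 m/s × 3.6 = 55 km/h

55 km/h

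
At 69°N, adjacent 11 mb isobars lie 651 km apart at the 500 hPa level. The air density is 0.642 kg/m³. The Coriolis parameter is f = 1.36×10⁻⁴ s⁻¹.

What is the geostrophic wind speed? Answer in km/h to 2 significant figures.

Pressure gradient: |∂P/∂n| = 1100 Pa / 651000 m = 1.69×10⁻³ Pa/m
Geostrophic balance (pressure-gradient force = Coriolis force):
V_g = (1/(fρ)) |∂P/∂n| = 1.69×10⁻³ / (1.36×10⁻⁴ × 0.642) = 19.4 m/s
Converting: 19.4 m/s × 3.6 = 70 km/h

70 km/h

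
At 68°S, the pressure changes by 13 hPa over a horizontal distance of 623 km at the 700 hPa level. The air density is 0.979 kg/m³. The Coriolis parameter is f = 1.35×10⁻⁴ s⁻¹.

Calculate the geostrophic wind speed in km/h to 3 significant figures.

Pressure gradient: |∂P/∂n| = 1300 Pa / 623000 m = 2.09×10⁻³ Pa/m
Geostrophic balance (pressure-gradient force = Coriolis force):
V_g = (1/(fρ)) |∂P/∂n| = 2.09×10⁻³ / (1.35×10⁻⁴ × 0.979) = 15.8 m/s
Converting: 15.8 m/s × 3.6 = 56.8 km/h

56.8 km/h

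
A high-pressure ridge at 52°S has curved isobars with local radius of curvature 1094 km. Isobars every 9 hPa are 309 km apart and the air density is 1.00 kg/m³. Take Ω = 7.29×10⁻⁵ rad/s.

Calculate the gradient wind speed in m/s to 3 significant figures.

35.2 m/s

Coriolis parameter at 52°S:
f = 2Ω sin φ = 2 × 7.29×10⁻⁵ × sin 52° = 1.15×10⁻⁴ s⁻¹
Pressure gradient: |∂P/∂n| = 900 Pa / 309000 m = 2.91×10⁻³ Pa/m
Geostrophic speed: V_g = |∂P/∂n|/(fρ) = 2.91×10⁻³/(1.15×10⁻⁴ × 1.00) = 25.4 m/s
Around a high, pressure-gradient force acts outward with centrifugal, so Coriolis balances both:
fV = (1/ρ)|∂P/∂n| + V²/R  →  V² − fR·V + fR·V_g = 0
With fR = 1.15×10⁻⁴ × 1094×10³ m = 126 m/s:
V = [fR − √((fR)² − 4 fR V_g)]/2 = [126 − √(126² − 4×126×25.4)]/2 = 35.2 m/s
Supergeostrophic (V > V_g = 25.4 m/s), as expected around a high.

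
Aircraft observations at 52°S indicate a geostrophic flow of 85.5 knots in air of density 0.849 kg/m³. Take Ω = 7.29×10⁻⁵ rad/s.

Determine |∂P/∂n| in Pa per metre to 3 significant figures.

Coriolis parameter at 52°S:
f = 2Ω sin φ = 2 × 7.29×10⁻⁵ × sin 52° = 1.15×10⁻⁴ s⁻¹
Wind speed in SI: 85.5 knots = 44.0 m/s
Geostrophic balance rearranged: |∂P/∂n| = f ρ V_g
|∂P/∂n| = 1.15×10⁻⁴ × 0.849 × 44.0 = 4.29×10⁻³ Pa/m

4.29×10⁻³ Pa/m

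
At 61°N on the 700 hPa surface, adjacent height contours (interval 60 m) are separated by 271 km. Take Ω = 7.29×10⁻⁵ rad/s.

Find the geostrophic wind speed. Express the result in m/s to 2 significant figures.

17 m/s

Coriolis parameter at 61°N:
f = 2Ω sin φ = 2 × 7.29×10⁻⁵ × sin 61° = 1.28×10⁻⁴ s⁻¹
Height gradient: |∂Z/∂n| = 60 m / 271000 m = 2.21×10⁻⁴
On a pressure surface, geostrophic balance gives V_g = (g/f)|∂Z/∂n|:
V_g = 9.81 × 2.21×10⁻⁴ / 1.28×10⁻⁴ = 17.0 m/s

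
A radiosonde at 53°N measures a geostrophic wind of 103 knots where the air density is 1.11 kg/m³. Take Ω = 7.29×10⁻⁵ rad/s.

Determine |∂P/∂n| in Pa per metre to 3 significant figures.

6.85×10⁻³ Pa/m

Coriolis parameter at 53°N:
f = 2Ω sin φ = 2 × 7.29×10⁻⁵ × sin 53° = 1.16×10⁻⁴ s⁻¹
Wind speed in SI: 103 knots = 53.0 m/s
Geostrophic balance rearranged: |∂P/∂n| = f ρ V_g
|∂P/∂n| = 1.16×10⁻⁴ × 1.11 × 53.0 = 6.85×10⁻³ Pa/m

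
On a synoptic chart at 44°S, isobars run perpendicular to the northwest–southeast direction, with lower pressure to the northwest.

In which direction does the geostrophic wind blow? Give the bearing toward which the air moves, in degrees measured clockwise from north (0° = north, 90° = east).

The pressure-gradient force points toward the northwest (bearing 315°).
Geostrophic balance: in the Southern Hemisphere the Coriolis force deflects motion to the left, so the geostrophic wind blows 90° to the left of the pressure-gradient force (low pressure on the right).
Rotating 315° by 90° counterclockwise gives 225° — the wind blows toward the southwest.

225°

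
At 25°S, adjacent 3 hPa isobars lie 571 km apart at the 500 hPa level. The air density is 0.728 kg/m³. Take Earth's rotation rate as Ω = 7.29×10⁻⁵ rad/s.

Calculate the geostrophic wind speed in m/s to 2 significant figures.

12 m/s

Coriolis parameter at 25°S:
f = 2Ω sin φ = 2 × 7.29×10⁻⁵ × sin 25° = 6.16×10⁻⁵ s⁻¹
Pressure gradient: |∂P/∂n| = 300 Pa / 571000 m = 5.25×10⁻⁴ Pa/m
Geostrophic balance (pressure-gradient force = Coriolis force):
V_g = (1/(fρ)) |∂P/∂n| = 5.25×10⁻⁴ / (6.16×10⁻⁵ × 0.728) = 11.7 m/s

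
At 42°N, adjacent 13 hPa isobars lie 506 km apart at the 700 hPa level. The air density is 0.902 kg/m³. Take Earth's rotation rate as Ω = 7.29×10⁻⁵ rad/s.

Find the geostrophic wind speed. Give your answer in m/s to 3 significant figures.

29.2 m/s

Coriolis parameter at 42°N:
f = 2Ω sin φ = 2 × 7.29×10⁻⁵ × sin 42° = 9.76×10⁻⁵ s⁻¹
Pressure gradient: |∂P/∂n| = 1300 Pa / 506000 m = 2.57×10⁻³ Pa/m
Geostrophic balance (pressure-gradient force = Coriolis force):
V_g = (1/(fρ)) |∂P/∂n| = 2.57×10⁻³ / (9.76×10⁻⁵ × 0.902) = 29.2 m/s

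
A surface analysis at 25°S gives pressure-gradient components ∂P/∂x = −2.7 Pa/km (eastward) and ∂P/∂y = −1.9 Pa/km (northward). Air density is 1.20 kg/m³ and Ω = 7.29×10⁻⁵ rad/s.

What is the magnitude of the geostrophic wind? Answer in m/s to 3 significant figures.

44.7 m/s

Coriolis parameter at 25°S:
f = 2Ω sin φ = 2 × 7.29×10⁻⁵ × sin 25° = 6.16×10⁻⁵ s⁻¹
In the Southern Hemisphere f is negative: f = −6.16×10⁻⁵ s⁻¹.
Component geostrophic relations (x east, y north):
u_g = −(1/(fρ)) ∂P/∂y,  v_g = (1/(fρ)) ∂P/∂x
u_g = −(−1.9×10⁻³)/(−6.16×10⁻⁵ × 1.20) = −25.7 m/s;  v_g = (−2.7×10⁻³)/(−6.16×10⁻⁵ × 1.20) = 36.5 m/s
|V_g| = √(u_g² + v_g²) = 44.7 m/s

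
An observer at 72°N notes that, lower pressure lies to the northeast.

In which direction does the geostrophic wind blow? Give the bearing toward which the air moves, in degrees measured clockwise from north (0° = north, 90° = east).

The pressure-gradient force points toward the northeast (bearing 045°).
Geostrophic balance: in the Northern Hemisphere the Coriolis force deflects motion to the right, so the geostrophic wind blows 90° to the right of the pressure-gradient force (low pressure on the left).
Rotating 045° by 90° clockwise gives 135° — the wind blows toward the southeast.

135°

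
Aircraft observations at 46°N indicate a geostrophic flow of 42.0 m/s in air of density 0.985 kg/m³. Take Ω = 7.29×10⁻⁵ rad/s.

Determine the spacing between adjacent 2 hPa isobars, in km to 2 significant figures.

46 km

Coriolis parameter at 46°N:
f = 2Ω sin φ = 2 × 7.29×10⁻⁵ × sin 46° = 1.05×10⁻⁴ s⁻¹
Geostrophic balance rearranged: |∂P/∂n| = f ρ V_g
|∂P/∂n| = 1.05×10⁻⁴ × 0.985 × 42.0 = 4.34×10⁻³ Pa/m
Isobar spacing: Δn = ΔP/|∂P/∂n| = 200 Pa / 4.34×10⁻³ Pa/m = 46095 m ≈ 46 km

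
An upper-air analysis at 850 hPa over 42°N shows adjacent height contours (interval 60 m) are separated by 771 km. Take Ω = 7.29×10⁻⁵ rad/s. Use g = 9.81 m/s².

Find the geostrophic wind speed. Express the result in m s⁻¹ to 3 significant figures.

7.83 m s⁻¹

Coriolis parameter at 42°N:
f = 2Ω sin φ = 2 × 7.29×10⁻⁵ × sin 42° = 9.76×10⁻⁵ s⁻¹
Height gradient: |∂Z/∂n| = 60 m / 771000 m = 7.78×10⁻⁵
On a pressure surface, geostrophic balance gives V_g = (g/f)|∂Z/∂n|:
V_g = 9.81 × 7.78×10⁻⁵ / 9.76×10⁻⁵ = 7.83 m/s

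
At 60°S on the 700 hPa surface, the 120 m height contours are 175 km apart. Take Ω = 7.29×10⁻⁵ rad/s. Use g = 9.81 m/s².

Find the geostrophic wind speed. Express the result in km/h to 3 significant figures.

Coriolis parameter at 60°S:
f = 2Ω sin φ = 2 × 7.29×10⁻⁵ × sin 60° = 1.26×10⁻⁴ s⁻¹
Height gradient: |∂Z/∂n| = 120 m / 175000 m = 6.86×10⁻⁴
On a pressure surface, geostrophic balance gives V_g = (g/f)|∂Z/∂n|:
V_g = 9.81 × 6.86×10⁻⁴ / 1.26×10⁻⁴ = 53.3 m/s
Converting: 53.3 m/s × 3.6 = 192 km/h

192 km/h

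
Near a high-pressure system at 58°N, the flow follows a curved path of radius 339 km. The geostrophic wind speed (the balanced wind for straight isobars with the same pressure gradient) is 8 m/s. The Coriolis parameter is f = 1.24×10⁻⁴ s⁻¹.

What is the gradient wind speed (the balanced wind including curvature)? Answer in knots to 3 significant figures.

Around a high, pressure-gradient force acts outward with centrifugal, so Coriolis balances both:
fV = (1/ρ)|∂P/∂n| + V²/R  →  V² − fR·V + fR·V_g = 0
With fR = 1.24×10⁻⁴ × 339×10³ m = 42.0 m/s:
V = [fR − √((fR)² − 4 fR V_g)]/2 = [42.0 − √(42.0² − 4×42.0×8)]/2 = 10.7 m/s
Supergeostrophic (V > V_g = 8 m/s), as expected around a high.
Converting: 10.7 m/s × 1.944 = 20.9 knots

20.9 knots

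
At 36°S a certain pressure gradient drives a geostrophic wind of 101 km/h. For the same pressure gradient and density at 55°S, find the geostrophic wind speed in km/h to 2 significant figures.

72 km/h

With the same pressure gradient and density, V_g ∝ 1/f ∝ 1/sin φ.
V₂ = V₁ · sin φ₁ / sin φ₂ = 101 × sin 36° / sin 55°
V₂ = 101 × 0.5878/0.8192 = 72 km/h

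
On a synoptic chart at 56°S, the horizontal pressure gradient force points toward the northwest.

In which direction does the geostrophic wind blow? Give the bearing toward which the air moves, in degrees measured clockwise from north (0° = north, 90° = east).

The pressure-gradient force points toward the northwest (bearing 315°).
Geostrophic balance: in the Southern Hemisphere the Coriolis force deflects motion to the left, so the geostrophic wind blows 90° to the left of the pressure-gradient force (low pressure on the right).
Rotating 315° by 90° counterclockwise gives 225° — the wind blows toward the southwest.

225°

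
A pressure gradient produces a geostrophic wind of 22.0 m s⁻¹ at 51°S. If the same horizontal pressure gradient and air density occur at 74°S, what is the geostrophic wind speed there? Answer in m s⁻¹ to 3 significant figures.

With the same pressure gradient and density, V_g ∝ 1/f ∝ 1/sin φ.
V₂ = V₁ · sin φ₁ / sin φ₂ = 22.0 × sin 51° / sin 74°
V₂ = 22.0 × 0.7771/0.9613 = 17.8 m s⁻¹

17.8 m s⁻¹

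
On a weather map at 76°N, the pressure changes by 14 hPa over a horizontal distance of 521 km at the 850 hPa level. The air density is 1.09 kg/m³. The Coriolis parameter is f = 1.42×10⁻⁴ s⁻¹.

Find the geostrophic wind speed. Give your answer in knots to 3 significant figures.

33.7 knots

Pressure gradient: |∂P/∂n| = 1400 Pa / 521000 m = 2.69×10⁻³ Pa/m
Geostrophic balance (pressure-gradient force = Coriolis force):
V_g = (1/(fρ)) |∂P/∂n| = 2.69×10⁻³ / (1.42×10⁻⁴ × 1.09) = 17.4 m/s
Converting: 17.4 m/s × 1.944 = 33.7 knots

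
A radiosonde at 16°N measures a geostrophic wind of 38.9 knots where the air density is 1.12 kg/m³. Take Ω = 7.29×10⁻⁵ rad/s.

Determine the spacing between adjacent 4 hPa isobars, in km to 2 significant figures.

440 km

Coriolis parameter at 16°N:
f = 2Ω sin φ = 2 × 7.29×10⁻⁵ × sin 16° = 4.02×10⁻⁵ s⁻¹
Wind speed in SI: 38.9 knots = 20.0 m/s
Geostrophic balance rearranged: |∂P/∂n| = f ρ V_g
|∂P/∂n| = 4.02×10⁻⁵ × 1.12 × 20.0 = 9.01×10⁻⁴ Pa/m
Isobar spacing: Δn = ΔP/|∂P/∂n| = 400 Pa / 9.01×10⁻⁴ Pa/m = 444077 m ≈ 440 km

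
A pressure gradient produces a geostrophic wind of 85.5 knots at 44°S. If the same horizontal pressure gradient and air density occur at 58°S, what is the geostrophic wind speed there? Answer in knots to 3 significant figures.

With the same pressure gradient and density, V_g ∝ 1/f ∝ 1/sin φ.
V₂ = V₁ · sin φ₁ / sin φ₂ = 85.5 × sin 44° / sin 58°
V₂ = 85.5 × 0.6947/0.8480 = 70.0 knots

70.0 knots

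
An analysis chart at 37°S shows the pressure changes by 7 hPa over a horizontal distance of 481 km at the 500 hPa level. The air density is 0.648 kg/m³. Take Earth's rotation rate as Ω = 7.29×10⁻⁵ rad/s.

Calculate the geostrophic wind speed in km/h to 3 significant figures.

Coriolis parameter at 37°S:
f = 2Ω sin φ = 2 × 7.29×10⁻⁵ × sin 37° = 8.77×10⁻⁵ s⁻¹
Pressure gradient: |∂P/∂n| = 700 Pa / 481000 m = 1.46×10⁻³ Pa/m
Geostrophic balance (pressure-gradient force = Coriolis force):
V_g = (1/(fρ)) |∂P/∂n| = 1.46×10⁻³ / (8.77×10⁻⁵ × 0.648) = 25.6 m/s
Converting: 25.6 m/s × 3.6 = 92.1 km/h

92.1 km/h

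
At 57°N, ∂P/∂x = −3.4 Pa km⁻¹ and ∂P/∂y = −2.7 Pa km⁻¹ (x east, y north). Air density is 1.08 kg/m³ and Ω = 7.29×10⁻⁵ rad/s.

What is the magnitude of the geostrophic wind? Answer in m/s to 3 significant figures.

32.9 m/s

Coriolis parameter at 57°N:
f = 2Ω sin φ = 2 × 7.29×10⁻⁵ × sin 57° = 1.22×10⁻⁴ s⁻¹
Component geostrophic relations (x east, y north):
u_g = −(1/(fρ)) ∂P/∂y,  v_g = (1/(fρ)) ∂P/∂x
u_g = −(−2.7×10⁻³)/(1.22×10⁻⁴ × 1.08) = 20.4 m/s;  v_g = (−3.4×10⁻³)/(1.22×10⁻⁴ × 1.08) = −25.7 m/s
|V_g| = √(u_g² + v_g²) = 32.9 m/s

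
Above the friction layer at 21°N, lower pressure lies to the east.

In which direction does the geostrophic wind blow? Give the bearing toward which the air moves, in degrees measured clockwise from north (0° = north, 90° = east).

180°

The pressure-gradient force points toward the east (bearing 090°).
Geostrophic balance: in the Northern Hemisphere the Coriolis force deflects motion to the right, so the geostrophic wind blows 90° to the right of the pressure-gradient force (low pressure on the left).
Rotating 090° by 90° clockwise gives 180° — the wind blows toward the south.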